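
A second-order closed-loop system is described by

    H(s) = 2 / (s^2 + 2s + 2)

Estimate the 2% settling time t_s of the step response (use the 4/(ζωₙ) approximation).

t_s ≈ 4 s

Comparing s^2 + 2s + 2 to s^2 + 2ζωₙs + ωₙ²: ωₙ = √2 ≈ 1.414 rad/s and ζ = 2/(2·√2) ≈ 0.7071.
ζωₙ = 2/2 = 1, so t_s ≈ 4/(ζωₙ) = 4/1 = 4 s.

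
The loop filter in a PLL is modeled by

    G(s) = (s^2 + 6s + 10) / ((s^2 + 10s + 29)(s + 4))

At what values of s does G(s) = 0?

s = -3 ± j

Set the numerator to zero: s^2 + 6s + 10 = 0.
Factoring: (s^2 + 6s + 10) = 0.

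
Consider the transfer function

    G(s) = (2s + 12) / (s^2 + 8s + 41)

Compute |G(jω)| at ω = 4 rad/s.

|G(j4)| ≈ 0.3552

Substitute s = j4: numerator = 12 + j8, denominator = 25 + j32.
|G(j4)| = |12 + j8| / |25 + j32| = 14.422 / 40.608 ≈ 0.3552.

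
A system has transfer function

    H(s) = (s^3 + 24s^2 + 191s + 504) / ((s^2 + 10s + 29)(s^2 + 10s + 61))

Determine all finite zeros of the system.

Set the numerator to zero: s^3 + 24s^2 + 191s + 504 = 0.
Factoring: (s + 7)(s + 9)(s + 8) = 0.

s = -7, -9, -8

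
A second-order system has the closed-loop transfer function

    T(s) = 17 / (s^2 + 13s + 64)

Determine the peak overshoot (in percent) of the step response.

Comparing s^2 + 13s + 64 to s^2 + 2ζωₙs + ωₙ²: ωₙ = 8 rad/s and ζ = 13/(2·8) = 0.8125.
%OS = 100·exp(−πζ/√(1−ζ²)) = 100·exp(−π·0.8125/√(1−0.8125²)) ≈ 1.25%.

%OS ≈ 1.25%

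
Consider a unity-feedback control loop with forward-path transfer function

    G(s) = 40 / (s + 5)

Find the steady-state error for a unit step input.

G(s) has no poles at the origin.
This is a Type 0 system. Kp = lim_{s→0} G(s) = 40/5 = 8.
e_ss = 1/(1 + Kp) = 1/(1 + 8) = 1/9 ≈ 0.1111.

e_ss = 0.1111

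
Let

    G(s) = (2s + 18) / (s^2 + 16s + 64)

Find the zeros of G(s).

Set the numerator to zero: 2s + 18 = 0, i.e. 2·(s + 9) = 0.
So s = -9.

s = -9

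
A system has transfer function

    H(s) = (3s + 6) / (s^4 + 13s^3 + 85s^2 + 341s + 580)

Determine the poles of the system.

s = -2 + 5j, -2 - 5j, -5, -4

The poles are the roots of the denominator s^4 + 13s^3 + 85s^2 + 341s + 580 = 0.
Trying s = -5: the polynomial evaluates to 0, so (s + 5) is a factor.
Dividing out leaves s^3 + 8s^2 + 45s + 116 = 0.
This factors further as (s^2 + 4s + 29)(s + 4) = 0.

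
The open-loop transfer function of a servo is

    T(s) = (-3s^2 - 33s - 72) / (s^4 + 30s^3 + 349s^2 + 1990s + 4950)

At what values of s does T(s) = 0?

Set the numerator to zero: -3s^2 - 33s - 72 = 0, i.e. -3·(s^2 + 11s + 24) = 0.
Factoring: (s + 8)(s + 3) = 0.

s = -8, -3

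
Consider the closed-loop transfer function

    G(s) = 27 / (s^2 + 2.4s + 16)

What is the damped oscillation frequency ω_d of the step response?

ω_d ≈ 3.816 rad/s

Comparing s^2 + 2.4s + 16 to s^2 + 2ζωₙs + ωₙ²: ωₙ = 4 rad/s and ζ = 2.4/(2·4) = 0.3.
ζωₙ = 2.4/2 = 1.2, so ω_d = ωₙ√(1−ζ²) = √(ωₙ² − (ζωₙ)²) = √(16 − 1.2²) = √14.56 ≈ 3.816 rad/s.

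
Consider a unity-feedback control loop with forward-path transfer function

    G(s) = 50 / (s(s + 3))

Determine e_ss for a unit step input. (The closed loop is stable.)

G(s) has one pole at the origin.
This is a Type 1 system; for a step input the steady-state error is zero.

e_ss = 0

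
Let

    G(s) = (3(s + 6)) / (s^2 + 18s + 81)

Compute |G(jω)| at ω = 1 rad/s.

Substitute s = j1: numerator = 18 + j3, denominator = 80 + j18.
|G(j1)| = |18 + j3| / |80 + j18| = 18.248 / 82 ≈ 0.2225.

|G(j1)| ≈ 0.2225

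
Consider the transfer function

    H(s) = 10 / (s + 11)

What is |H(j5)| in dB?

|H(j5)|_dB ≈ -1.64 dB

Substitute s = j5: numerator = 10, denominator = 11 + j5.
|H(j5)| = |10| / |11 + j5| = 10 / 12.083 ≈ 0.8276.
In decibels: 20·log₁₀(0.8276) ≈ -1.64 dB.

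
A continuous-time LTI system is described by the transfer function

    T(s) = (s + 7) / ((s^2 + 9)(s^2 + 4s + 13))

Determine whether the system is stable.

The poles can be read from the denominator factors: s = 3j, -3j, -2 + 3j, -2 - 3j.
Since the simple pole(s) at s = 3j, -3j lie on the jω-axis with none in the right half-plane, the system is marginally stable.

marginally stable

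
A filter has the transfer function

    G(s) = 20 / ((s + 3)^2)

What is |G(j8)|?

Substitute s = j8: numerator = 20, denominator = -55 + j48.
|G(j8)| = |20| / |-55 + j48| = 20 / 73 ≈ 0.2740.

|G(j8)| ≈ 0.2740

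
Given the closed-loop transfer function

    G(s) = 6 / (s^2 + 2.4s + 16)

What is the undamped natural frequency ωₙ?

ωₙ = 4 rad/s

Compare the denominator to the standard form s^2 + 2ζωₙs + ωₙ².
ωₙ² = 16, so ωₙ = 4 rad/s.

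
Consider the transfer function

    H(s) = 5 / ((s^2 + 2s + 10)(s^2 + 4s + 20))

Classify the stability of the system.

The poles can be read from the denominator factors: s = -1 + 3j, -1 - 3j, -2 + 4j, -2 - 4j.
Since all poles lie strictly in the left half-plane, the system is stable.

stable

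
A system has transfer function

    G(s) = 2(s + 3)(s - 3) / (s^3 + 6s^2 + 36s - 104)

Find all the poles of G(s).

The poles are the roots of the denominator s^3 + 6s^2 + 36s - 104 = 0.
Trying s = 2: the polynomial evaluates to 0, so (s - 2) is a factor.
Dividing out leaves s^2 + 8s + 52 = 0.
The quadratic formula then gives s = -4 ± 6j.

s = -4 + 6j, -4 - 6j, 2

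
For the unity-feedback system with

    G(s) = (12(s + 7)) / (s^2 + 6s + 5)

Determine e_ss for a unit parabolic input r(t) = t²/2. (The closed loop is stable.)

e_ss = ∞

G(s) has no poles at the origin.
This is a Type 0 system; Ka = lim_{s→0} s^2·G(s) = 0, so the steady-state error for a parabola input is infinite.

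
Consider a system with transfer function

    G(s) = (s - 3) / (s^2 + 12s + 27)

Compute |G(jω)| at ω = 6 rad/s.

|G(j6)| ≈ 0.09245

Substitute s = j6: numerator = -3 + j6, denominator = -9 + j72.
|G(j6)| = |-3 + j6| / |-9 + j72| = 6.7082 / 72.560 ≈ 0.09245.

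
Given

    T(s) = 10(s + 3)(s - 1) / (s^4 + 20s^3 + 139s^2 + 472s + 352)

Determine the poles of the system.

s = -4 + 4j, -4 - 4j, -11, -1

The poles are the roots of the denominator s^4 + 20s^3 + 139s^2 + 472s + 352 = 0.
Trying s = -11: the polynomial evaluates to 0, so (s + 11) is a factor.
Dividing out leaves s^3 + 9s^2 + 40s + 32 = 0.
This factors further as (s^2 + 8s + 32)(s + 1) = 0.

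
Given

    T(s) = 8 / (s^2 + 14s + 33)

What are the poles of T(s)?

s = -11, -3

The poles are the roots of the denominator s^2 + 14s + 33 = 0.
Factoring: (s + 11)(s + 3) = 0, so s = -11 and s = -3.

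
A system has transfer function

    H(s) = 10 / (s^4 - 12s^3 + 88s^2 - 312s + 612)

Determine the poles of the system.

The poles are the roots of the denominator s^4 - 12s^3 + 88s^2 - 312s + 612 = 0.
No real roots exist; factor into two real quadratics: (s^2 - 6s + 34)(s^2 - 6s + 18) = 0.
Each quadratic gives a conjugate pair via the quadratic formula.

s = 3 + 5j, 3 - 5j, 3 + 3j, 3 - 3j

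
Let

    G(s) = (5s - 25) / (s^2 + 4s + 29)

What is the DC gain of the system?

Set s = 0: G(0) = (-25) / (29) = -25/29.

G(0) = -25/29 ≈ -0.8621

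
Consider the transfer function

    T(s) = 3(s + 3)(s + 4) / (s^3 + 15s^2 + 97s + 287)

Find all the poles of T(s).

The poles are the roots of the denominator s^3 + 15s^2 + 97s + 287 = 0.
Trying s = -7: the polynomial evaluates to 0, so (s + 7) is a factor.
Dividing out leaves s^2 + 8s + 41 = 0.
The quadratic formula then gives s = -4 ± 5j.

s = -4 + 5j, -4 - 5j, -7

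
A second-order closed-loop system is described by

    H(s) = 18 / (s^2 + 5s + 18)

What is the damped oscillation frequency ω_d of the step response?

ω_d ≈ 3.428 rad/s

Comparing s^2 + 5s + 18 to s^2 + 2ζωₙs + ωₙ²: ωₙ = √18 ≈ 4.243 rad/s and ζ = 5/(2·√18) ≈ 0.5893.
ζωₙ = 5/2 = 2.5, so ω_d = ωₙ√(1−ζ²) = √(ωₙ² − (ζωₙ)²) = √(18 − 2.5²) = √11.75 ≈ 3.428 rad/s.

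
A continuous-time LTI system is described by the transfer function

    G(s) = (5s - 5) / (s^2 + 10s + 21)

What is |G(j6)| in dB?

|G(j6)|_dB ≈ -6.16 dB

Substitute s = j6: numerator = -5 + j30, denominator = -15 + j60.
|G(j6)| = |-5 + j30| / |-15 + j60| = 30.414 / 61.847 ≈ 0.4918.
In decibels: 20·log₁₀(0.4918) ≈ -6.16 dB.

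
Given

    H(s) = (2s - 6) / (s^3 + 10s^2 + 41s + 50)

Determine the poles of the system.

The poles are the roots of the denominator s^3 + 10s^2 + 41s + 50 = 0.
Trying s = -2: the polynomial evaluates to 0, so (s + 2) is a factor.
Dividing out leaves s^2 + 8s + 25 = 0.
The quadratic formula then gives s = -4 ± 3j.

s = -4 ± 3j, -2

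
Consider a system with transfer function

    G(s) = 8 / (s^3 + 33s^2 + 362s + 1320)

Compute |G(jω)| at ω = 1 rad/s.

|G(j1)| ≈ 0.005985

Substitute s = j1: numerator = 8, denominator = 1287 + j361.
|G(j1)| = |8| / |1287 + j361| = 8 / 1336.7 ≈ 0.005985.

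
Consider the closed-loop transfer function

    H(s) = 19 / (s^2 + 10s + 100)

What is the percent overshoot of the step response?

%OS ≈ 16.3%

Comparing s^2 + 10s + 100 to s^2 + 2ζωₙs + ωₙ²: ωₙ = 10 rad/s and ζ = 10/(2·10) = 0.5.
%OS = 100·exp(−πζ/√(1−ζ²)) = 100·exp(−π·0.5/√(1−0.5²)) ≈ 16.3%.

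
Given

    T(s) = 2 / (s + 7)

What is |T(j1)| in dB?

Substitute s = j1: numerator = 2, denominator = 7 + j1.
|T(j1)| = |2| / |7 + j1| = 2 / 7.0711 ≈ 0.2828.
In decibels: 20·log₁₀(0.2828) ≈ -11.0 dB.

|T(j1)|_dB ≈ -11.0 dB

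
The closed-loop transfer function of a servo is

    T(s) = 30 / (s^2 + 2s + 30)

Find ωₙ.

ωₙ ≈ 5.477 rad/s

Compare the denominator to the standard form s^2 + 2ζωₙs + ωₙ².
ωₙ² = 30, so ωₙ = √30 ≈ 5.477 rad/s.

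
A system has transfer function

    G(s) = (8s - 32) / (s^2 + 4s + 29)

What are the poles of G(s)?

The poles are the roots of the denominator s^2 + 4s + 29 = 0.
Using the quadratic formula: s = (-4 ± √(-100))/2 = -2 ± 5j.

s = -2 + 5j, -2 - 5j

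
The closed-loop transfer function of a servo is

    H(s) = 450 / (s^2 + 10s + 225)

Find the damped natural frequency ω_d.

ω_d ≈ 14.14 rad/s

Comparing s^2 + 10s + 225 to s^2 + 2ζωₙs + ωₙ²: ωₙ = 15 rad/s and ζ = 10/(2·15) ≈ 0.3333.
ζωₙ = 10/2 = 5, so ω_d = ωₙ√(1−ζ²) = √(ωₙ² − (ζωₙ)²) = √(225 − 5²) = √200 ≈ 14.14 rad/s.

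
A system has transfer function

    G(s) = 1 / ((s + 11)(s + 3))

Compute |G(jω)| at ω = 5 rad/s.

Substitute s = j5: numerator = 1, denominator = 8 + j70.
|G(j5)| = |1| / |8 + j70| = 1 / 70.456 ≈ 0.01419.

|G(j5)| ≈ 0.01419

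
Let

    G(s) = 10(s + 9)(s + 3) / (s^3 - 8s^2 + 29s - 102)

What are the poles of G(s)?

s = 1 ± 4j, 6

The poles are the roots of the denominator s^3 - 8s^2 + 29s - 102 = 0.
Trying s = 6: the polynomial evaluates to 0, so (s - 6) is a factor.
Dividing out leaves s^2 - 2s + 17 = 0.
The quadratic formula then gives s = 1 ± 4j.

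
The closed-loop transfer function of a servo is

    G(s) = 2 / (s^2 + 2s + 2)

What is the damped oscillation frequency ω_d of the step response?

ω_d = 1 rad/s

Comparing s^2 + 2s + 2 to s^2 + 2ζωₙs + ωₙ²: ωₙ = √2 ≈ 1.414 rad/s and ζ = 2/(2·√2) ≈ 0.7071.
ζωₙ = 2/2 = 1, so ω_d = ωₙ√(1−ζ²) = √(ωₙ² − (ζωₙ)²) = √(2 − 1²) = √1 = 1 rad/s.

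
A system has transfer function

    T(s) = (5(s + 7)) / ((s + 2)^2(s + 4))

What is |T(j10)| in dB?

|T(j10)|_dB ≈ -25.3 dB

Substitute s = j10: numerator = 35 + j50, denominator = -784 - j800.
|T(j10)| = |35 + j50| / |-784 - j800| = 61.033 / 1120.1 ≈ 0.05449.
In decibels: 20·log₁₀(0.05449) ≈ -25.3 dB.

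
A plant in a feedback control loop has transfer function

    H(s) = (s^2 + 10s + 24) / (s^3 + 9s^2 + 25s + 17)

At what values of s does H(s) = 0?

s = -4, -6

Set the numerator to zero: s^2 + 10s + 24 = 0.
Factoring: (s + 4)(s + 6) = 0.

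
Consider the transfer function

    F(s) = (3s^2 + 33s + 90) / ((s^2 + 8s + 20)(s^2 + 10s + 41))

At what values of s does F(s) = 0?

s = -5, -6

Set the numerator to zero: 3s^2 + 33s + 90 = 0, i.e. 3·(s^2 + 11s + 30) = 0.
Factoring: (s + 5)(s + 6) = 0.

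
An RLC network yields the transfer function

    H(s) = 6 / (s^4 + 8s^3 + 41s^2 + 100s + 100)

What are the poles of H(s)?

The poles are the roots of the denominator s^4 + 8s^3 + 41s^2 + 100s + 100 = 0.
No real roots exist; factor into two real quadratics: (s^2 + 4s + 5)(s^2 + 4s + 20) = 0.
Each quadratic gives a conjugate pair via the quadratic formula.

s = -2 + j, -2 - j, -2 + 4j, -2 - 4j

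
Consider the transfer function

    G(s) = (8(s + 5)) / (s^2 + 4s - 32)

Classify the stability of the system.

unstable

The denominator s^2 + 4s - 32 factors as (s - 4)(s + 8), giving poles at s = 4, -8.
Since the pole(s) at s = 4 lie in the right half-plane, the system is unstable.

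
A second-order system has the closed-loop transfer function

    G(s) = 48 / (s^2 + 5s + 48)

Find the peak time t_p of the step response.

Comparing s^2 + 5s + 48 to s^2 + 2ζωₙs + ωₙ²: ωₙ = √48 ≈ 6.928 rad/s and ζ = 5/(2·√48) ≈ 0.3608.
ζωₙ = 5/2 = 2.5, so ω_d = ωₙ√(1−ζ²) = √(ωₙ² − (ζωₙ)²) = √(48 − 2.5²) = √41.75 ≈ 6.461 rad/s.
t_p = π/ω_d = π/6.461 ≈ 0.4862 s.

t_p ≈ 0.4862 s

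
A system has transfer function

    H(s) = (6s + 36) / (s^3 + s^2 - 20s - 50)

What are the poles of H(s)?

s = -3 ± j, 5

The poles are the roots of the denominator s^3 + s^2 - 20s - 50 = 0.
Trying s = 5: the polynomial evaluates to 0, so (s - 5) is a factor.
Dividing out leaves s^2 + 6s + 10 = 0.
The quadratic formula then gives s = -3 ± 1j.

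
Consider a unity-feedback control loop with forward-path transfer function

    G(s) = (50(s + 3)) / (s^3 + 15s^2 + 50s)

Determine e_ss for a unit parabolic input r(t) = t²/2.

e_ss = ∞

G(s) has one pole at the origin.
This is a Type 1 system; Ka = lim_{s→0} s^2·G(s) = 0, so the steady-state error for a parabola input is infinite.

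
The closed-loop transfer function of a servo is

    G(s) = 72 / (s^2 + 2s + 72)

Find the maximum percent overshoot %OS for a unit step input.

Comparing s^2 + 2s + 72 to s^2 + 2ζωₙs + ωₙ²: ωₙ = √72 ≈ 8.485 rad/s and ζ = 2/(2·√72) ≈ 0.1179.
%OS = 100·exp(−πζ/√(1−ζ²)) = 100·exp(−π·0.1179/√(1−0.1179²)) ≈ 68.9%.

%OS ≈ 68.9%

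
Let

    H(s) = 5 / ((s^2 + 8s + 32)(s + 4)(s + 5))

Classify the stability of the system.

The poles can be read from the denominator factors: s = -4 + 4j, -4 - 4j, -4, -5.
Since all poles lie strictly in the left half-plane, the system is stable.

stable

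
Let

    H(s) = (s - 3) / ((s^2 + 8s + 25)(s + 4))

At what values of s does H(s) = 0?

s = 3

Set the numerator to zero: s - 3 = 0.
So s = 3.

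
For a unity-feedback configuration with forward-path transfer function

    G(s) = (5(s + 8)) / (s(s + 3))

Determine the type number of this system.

Type 1

The denominator has 1 factor of s at the origin (free integrator), so this is a Type 1 system.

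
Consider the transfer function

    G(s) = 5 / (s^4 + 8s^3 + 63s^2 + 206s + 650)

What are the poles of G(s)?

s = -3 ± 4j, -1 ± 5j

The poles are the roots of the denominator s^4 + 8s^3 + 63s^2 + 206s + 650 = 0.
No real roots exist; factor into two real quadratics: (s^2 + 6s + 25)(s^2 + 2s + 26) = 0.
Each quadratic gives a conjugate pair via the quadratic formula.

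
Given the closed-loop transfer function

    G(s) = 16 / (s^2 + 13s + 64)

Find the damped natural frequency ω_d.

ω_d ≈ 4.664 rad/s

Comparing s^2 + 13s + 64 to s^2 + 2ζωₙs + ωₙ²: ωₙ = 8 rad/s and ζ = 13/(2·8) = 0.8125.
ζωₙ = 13/2 = 6.5, so ω_d = ωₙ√(1−ζ²) = √(ωₙ² − (ζωₙ)²) = √(64 − 6.5²) = √21.75 ≈ 4.664 rad/s.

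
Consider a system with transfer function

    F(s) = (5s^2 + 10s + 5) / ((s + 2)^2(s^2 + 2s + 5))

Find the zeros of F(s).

Set the numerator to zero: 5s^2 + 10s + 5 = 0, i.e. 5·(s^2 + 2s + 1) = 0.
Factoring: (s + 1)^2 = 0.

s = -1, -1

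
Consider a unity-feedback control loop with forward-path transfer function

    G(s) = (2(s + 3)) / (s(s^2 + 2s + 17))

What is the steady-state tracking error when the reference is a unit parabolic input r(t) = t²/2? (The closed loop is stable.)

G(s) has one pole at the origin.
This is a Type 1 system; Ka = lim_{s→0} s^2·G(s) = 0, so the steady-state error for a parabola input is infinite.

e_ss = ∞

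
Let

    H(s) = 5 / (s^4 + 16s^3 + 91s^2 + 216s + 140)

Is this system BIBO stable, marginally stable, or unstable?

stable

The denominator s^4 + 16s^3 + 91s^2 + 216s + 140 factors as (s^2 + 8s + 20)(s + 1)(s + 7), giving poles at s = -4 + 2j, -4 - 2j, -1, -7.
Since all poles lie strictly in the left half-plane, the system is stable.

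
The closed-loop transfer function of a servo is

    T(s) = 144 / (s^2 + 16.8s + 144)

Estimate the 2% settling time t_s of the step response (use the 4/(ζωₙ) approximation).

Comparing s^2 + 16.8s + 144 to s^2 + 2ζωₙs + ωₙ²: ωₙ = 12 rad/s and ζ = 16.8/(2·12) = 0.7.
ζωₙ = 16.8/2 = 8.4, so t_s ≈ 4/(ζωₙ) = 4/8.4 ≈ 0.4762 s.

t_s ≈ 0.4762 s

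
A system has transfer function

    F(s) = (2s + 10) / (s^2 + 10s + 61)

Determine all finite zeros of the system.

Set the numerator to zero: 2s + 10 = 0, i.e. 2·(s + 5) = 0.
So s = -5.

s = -5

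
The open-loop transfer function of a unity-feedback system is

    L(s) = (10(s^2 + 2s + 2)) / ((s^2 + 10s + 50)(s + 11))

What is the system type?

Type 0

The denominator has no factor of s at the origin — no free integrator — so this is a Type 0 system.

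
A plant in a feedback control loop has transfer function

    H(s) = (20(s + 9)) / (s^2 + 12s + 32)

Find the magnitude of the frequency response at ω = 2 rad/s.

|H(j2)| = 5

Substitute s = j2: numerator = 180 + j40, denominator = 28 + j24.
|H(j2)| = |180 + j40| / |28 + j24| = 184.39 / 36.878 = 5.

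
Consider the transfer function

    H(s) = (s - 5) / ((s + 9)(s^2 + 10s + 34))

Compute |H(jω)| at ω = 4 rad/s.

Substitute s = j4: numerator = -5 + j4, denominator = 2 + j432.
|H(j4)| = |-5 + j4| / |2 + j432| = 6.4031 / 432.00 ≈ 0.01482.

|H(j4)| ≈ 0.01482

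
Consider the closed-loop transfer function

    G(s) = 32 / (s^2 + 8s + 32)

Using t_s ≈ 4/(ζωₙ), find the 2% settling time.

Comparing s^2 + 8s + 32 to s^2 + 2ζωₙs + ωₙ²: ωₙ = √32 ≈ 5.657 rad/s and ζ = 8/(2·√32) ≈ 0.7071.
ζωₙ = 8/2 = 4, so t_s ≈ 4/(ζωₙ) = 4/4 = 1 s.

t_s ≈ 1 s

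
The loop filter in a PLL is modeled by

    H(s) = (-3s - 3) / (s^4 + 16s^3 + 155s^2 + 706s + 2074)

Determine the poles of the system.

s = -3 ± 5j, -5 ± 6j

The poles are the roots of the denominator s^4 + 16s^3 + 155s^2 + 706s + 2074 = 0.
No real roots exist; factor into two real quadratics: (s^2 + 6s + 34)(s^2 + 10s + 61) = 0.
Each quadratic gives a conjugate pair via the quadratic formula.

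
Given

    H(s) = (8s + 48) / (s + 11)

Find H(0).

Set s = 0: H(0) = (48) / (11) = 48/11.

H(0) = 48/11 ≈ 4.364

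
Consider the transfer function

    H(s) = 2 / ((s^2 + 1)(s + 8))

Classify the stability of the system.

marginally stable

The poles can be read from the denominator factors: s = j, -j, -8.
Since the simple pole(s) at s = ±j lie on the jω-axis with none in the right half-plane, the system is marginally stable.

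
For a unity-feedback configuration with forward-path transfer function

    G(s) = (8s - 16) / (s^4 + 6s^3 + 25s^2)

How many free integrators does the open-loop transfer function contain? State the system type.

Type 2

Factor s from the denominator: s^4 + 6s^3 + 25s^2 = s^2·(s^2 + 6s + 25).
There are 2 poles at the origin, so the system is Type 2.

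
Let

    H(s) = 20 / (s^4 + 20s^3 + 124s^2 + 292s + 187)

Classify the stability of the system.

stable

The denominator s^4 + 20s^3 + 124s^2 + 292s + 187 factors as (s^2 + 8s + 17)(s + 11)(s + 1), giving poles at s = -4 ± j, -11, -1.
Since all poles lie strictly in the left half-plane, the system is stable.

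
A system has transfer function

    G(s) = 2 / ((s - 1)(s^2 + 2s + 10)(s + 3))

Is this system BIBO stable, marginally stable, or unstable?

The poles can be read from the denominator factors: s = 1, -1 + 3j, -1 - 3j, -3.
Since the pole(s) at s = 1 lie in the right half-plane, the system is unstable.

unstable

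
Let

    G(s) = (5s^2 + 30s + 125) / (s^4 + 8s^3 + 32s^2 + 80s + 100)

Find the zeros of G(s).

s = -3 + 4j, -3 - 4j

Set the numerator to zero: 5s^2 + 30s + 125 = 0, i.e. 5·(s^2 + 6s + 25) = 0.
Factoring: (s^2 + 6s + 25) = 0.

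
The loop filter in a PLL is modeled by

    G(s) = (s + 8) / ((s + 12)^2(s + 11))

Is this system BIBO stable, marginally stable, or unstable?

The poles can be read from the denominator factors: s = -12, -12, -11.
Since all poles lie strictly in the left half-plane, the system is stable.

stable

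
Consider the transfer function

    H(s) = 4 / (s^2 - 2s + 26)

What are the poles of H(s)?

s = 1 + 5j, 1 - 5j

The poles are the roots of the denominator s^2 - 2s + 26 = 0.
Using the quadratic formula: s = (2 ± √(-100))/2 = 1 ± 5j.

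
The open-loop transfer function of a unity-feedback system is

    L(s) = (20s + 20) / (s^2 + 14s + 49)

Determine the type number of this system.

The denominator has no factor of s at the origin — no free integrator — so this is a Type 0 system.

Type 0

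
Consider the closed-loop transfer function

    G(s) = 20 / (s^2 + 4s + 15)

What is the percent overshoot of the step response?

Comparing s^2 + 4s + 15 to s^2 + 2ζωₙs + ωₙ²: ωₙ = √15 ≈ 3.873 rad/s and ζ = 4/(2·√15) ≈ 0.5164.
%OS = 100·exp(−πζ/√(1−ζ²)) = 100·exp(−π·0.5164/√(1−0.5164²)) ≈ 15.0%.

%OS ≈ 15.0%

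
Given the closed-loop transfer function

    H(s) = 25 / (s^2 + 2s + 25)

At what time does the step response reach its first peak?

Comparing s^2 + 2s + 25 to s^2 + 2ζωₙs + ωₙ²: ωₙ = 5 rad/s and ζ = 2/(2·5) = 0.2.
ζωₙ = 2/2 = 1, so ω_d = ωₙ√(1−ζ²) = √(ωₙ² − (ζωₙ)²) = √(25 − 1²) = √24 ≈ 4.899 rad/s.
t_p = π/ω_d = π/4.899 ≈ 0.6413 s.

t_p ≈ 0.6413 s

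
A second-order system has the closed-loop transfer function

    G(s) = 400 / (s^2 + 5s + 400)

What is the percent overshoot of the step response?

Comparing s^2 + 5s + 400 to s^2 + 2ζωₙs + ωₙ²: ωₙ = 20 rad/s and ζ = 5/(2·20) = 0.125.
%OS = 100·exp(−πζ/√(1−ζ²)) = 100·exp(−π·0.125/√(1−0.125²)) ≈ 67.3%.

%OS ≈ 67.3%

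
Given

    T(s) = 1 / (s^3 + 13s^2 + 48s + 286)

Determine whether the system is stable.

The denominator s^3 + 13s^2 + 48s + 286 factors as (s^2 + 2s + 26)(s + 11), giving poles at s = -1 + 5j, -1 - 5j, -11.
Since all poles lie strictly in the left half-plane, the system is stable.

stable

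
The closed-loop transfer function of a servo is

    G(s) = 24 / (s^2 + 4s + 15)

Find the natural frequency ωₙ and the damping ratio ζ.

Compare the denominator to the standard form s^2 + 2ζωₙs + ωₙ².
ωₙ² = 15, so ωₙ = √15 ≈ 3.873 rad/s.
2ζωₙ = 4, so ζ = 4/(2·√15) ≈ 0.5164.
With ζ = 0.5164 the response is underdamped.

ωₙ ≈ 3.873 rad/s, ζ ≈ 0.5164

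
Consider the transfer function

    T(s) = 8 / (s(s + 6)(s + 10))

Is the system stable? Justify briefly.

The poles can be read from the denominator factors: s = 0, -6, -10.
Since the simple pole(s) at s = 0 lie on the jω-axis with none in the right half-plane, the system is marginally stable.

marginally stable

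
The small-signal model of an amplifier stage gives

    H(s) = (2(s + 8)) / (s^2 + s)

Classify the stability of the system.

The denominator s^2 + s factors as s(s + 1), giving poles at s = 0, -1.
Since the simple pole(s) at s = 0 lie on the jω-axis with none in the right half-plane, the system is marginally stable.

marginally stable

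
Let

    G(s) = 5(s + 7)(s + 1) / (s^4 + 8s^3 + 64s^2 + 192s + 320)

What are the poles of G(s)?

The poles are the roots of the denominator s^4 + 8s^3 + 64s^2 + 192s + 320 = 0.
No real roots exist; factor into two real quadratics: (s^2 + 4s + 40)(s^2 + 4s + 8) = 0.
Each quadratic gives a conjugate pair via the quadratic formula.

s = -2 ± 6j, -2 ± 2j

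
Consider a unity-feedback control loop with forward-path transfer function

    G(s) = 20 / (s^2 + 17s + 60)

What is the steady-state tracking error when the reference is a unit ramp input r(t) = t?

G(s) has no poles at the origin.
This is a Type 0 system; Kv = lim_{s→0} s·G(s) = 0, so the steady-state error for a ramp input is infinite.

e_ss = ∞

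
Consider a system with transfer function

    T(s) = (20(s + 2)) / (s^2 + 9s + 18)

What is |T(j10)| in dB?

|T(j10)|_dB ≈ 4.48 dB

Substitute s = j10: numerator = 40 + j200, denominator = -82 + j90.
|T(j10)| = |40 + j200| / |-82 + j90| = 203.96 / 121.75 ≈ 1.675.
In decibels: 20·log₁₀(1.675) ≈ 4.48 dB.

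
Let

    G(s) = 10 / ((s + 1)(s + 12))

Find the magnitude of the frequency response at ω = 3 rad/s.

Substitute s = j3: numerator = 10, denominator = 3 + j39.
|G(j3)| = |10| / |3 + j39| = 10 / 39.115 ≈ 0.2557.

|G(j3)| ≈ 0.2557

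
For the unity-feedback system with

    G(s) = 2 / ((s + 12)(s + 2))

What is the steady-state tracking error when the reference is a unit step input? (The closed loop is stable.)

G(s) has no poles at the origin.
This is a Type 0 system. Kp = lim_{s→0} G(s) = 2/24 = 1/12.
e_ss = 1/(1 + Kp) = 1/(1 + 1/12) = 12/13 ≈ 0.9231.

e_ss = 0.9231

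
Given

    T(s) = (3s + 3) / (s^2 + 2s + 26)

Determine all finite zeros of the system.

Set the numerator to zero: 3s + 3 = 0, i.e. 3·(s + 1) = 0.
So s = -1.

s = -1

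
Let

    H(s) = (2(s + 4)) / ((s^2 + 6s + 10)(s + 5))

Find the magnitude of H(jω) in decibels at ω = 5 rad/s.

|H(j5)|_dB ≈ -25.4 dB

Substitute s = j5: numerator = 8 + j10, denominator = -225 + j75.
|H(j5)| = |8 + j10| / |-225 + j75| = 12.806 / 237.17 ≈ 0.05400.
In decibels: 20·log₁₀(0.05400) ≈ -25.4 dB.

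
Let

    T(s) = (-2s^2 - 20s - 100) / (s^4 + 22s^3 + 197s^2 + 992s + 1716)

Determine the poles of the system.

The poles are the roots of the denominator s^4 + 22s^3 + 197s^2 + 992s + 1716 = 0.
Trying s = -11: the polynomial evaluates to 0, so (s + 11) is a factor.
Dividing out leaves s^3 + 11s^2 + 76s + 156 = 0.
This factors further as (s + 3)(s^2 + 8s + 52) = 0.

s = -11, -3, -4 ± 6j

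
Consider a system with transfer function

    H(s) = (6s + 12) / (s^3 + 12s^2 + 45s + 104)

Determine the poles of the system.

s = -2 ± 3j, -8

The poles are the roots of the denominator s^3 + 12s^2 + 45s + 104 = 0.
Trying s = -8: the polynomial evaluates to 0, so (s + 8) is a factor.
Dividing out leaves s^2 + 4s + 13 = 0.
The quadratic formula then gives s = -2 ± 3j.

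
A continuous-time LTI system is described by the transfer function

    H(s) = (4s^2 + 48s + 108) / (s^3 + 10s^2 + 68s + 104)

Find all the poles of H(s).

The poles are the roots of the denominator s^3 + 10s^2 + 68s + 104 = 0.
Trying s = -2: the polynomial evaluates to 0, so (s + 2) is a factor.
Dividing out leaves s^2 + 8s + 52 = 0.
The quadratic formula then gives s = -4 ± 6j.

s = -4 + 6j, -4 - 6j, -2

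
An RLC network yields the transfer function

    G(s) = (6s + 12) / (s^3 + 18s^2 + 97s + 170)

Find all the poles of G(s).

s = -10, -4 ± j

The poles are the roots of the denominator s^3 + 18s^2 + 97s + 170 = 0.
Trying s = -10: the polynomial evaluates to 0, so (s + 10) is a factor.
Dividing out leaves s^2 + 8s + 17 = 0.
The quadratic formula then gives s = -4 ± 1j.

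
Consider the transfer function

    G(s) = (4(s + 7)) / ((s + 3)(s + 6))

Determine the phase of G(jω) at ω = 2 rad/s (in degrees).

∠G(j2) ≈ -36.18°

At s = j2: numerator = 28 + j8, denominator = 14 + j18.
∠G = ∠num − ∠den = 15.945° − (52.125°) = -36.18°.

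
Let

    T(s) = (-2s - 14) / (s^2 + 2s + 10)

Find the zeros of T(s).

s = -7

Set the numerator to zero: -2s - 14 = 0, i.e. -2·(s + 7) = 0.
So s = -7.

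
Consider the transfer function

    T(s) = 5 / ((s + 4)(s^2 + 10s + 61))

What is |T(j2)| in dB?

|T(j2)|_dB ≈ -34.7 dB

Substitute s = j2: numerator = 5, denominator = 188 + j194.
|T(j2)| = |5| / |188 + j194| = 5 / 270.15 ≈ 0.01851.
In decibels: 20·log₁₀(0.01851) ≈ -34.7 dB.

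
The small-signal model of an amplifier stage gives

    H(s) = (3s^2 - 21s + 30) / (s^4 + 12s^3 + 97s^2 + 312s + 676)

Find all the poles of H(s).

The poles are the roots of the denominator s^4 + 12s^3 + 97s^2 + 312s + 676 = 0.
No real roots exist; factor into two real quadratics: (s^2 + 8s + 52)(s^2 + 4s + 13) = 0.
Each quadratic gives a conjugate pair via the quadratic formula.

s = -4 + 6j, -4 - 6j, -2 + 3j, -2 - 3j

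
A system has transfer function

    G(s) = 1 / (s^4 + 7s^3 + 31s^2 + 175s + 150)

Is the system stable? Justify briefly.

marginally stable

The denominator s^4 + 7s^3 + 31s^2 + 175s + 150 factors as (s^2 + 25)(s + 6)(s + 1), giving poles at s = 5j, -5j, -6, -1.
Since the simple pole(s) at s = 5j, -5j lie on the jω-axis with none in the right half-plane, the system is marginally stable.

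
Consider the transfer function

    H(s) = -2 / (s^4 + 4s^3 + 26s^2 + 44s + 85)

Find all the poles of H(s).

s = -1 + 4j, -1 - 4j, -1 + 2j, -1 - 2j

The poles are the roots of the denominator s^4 + 4s^3 + 26s^2 + 44s + 85 = 0.
No real roots exist; factor into two real quadratics: (s^2 + 2s + 17)(s^2 + 2s + 5) = 0.
Each quadratic gives a conjugate pair via the quadratic formula.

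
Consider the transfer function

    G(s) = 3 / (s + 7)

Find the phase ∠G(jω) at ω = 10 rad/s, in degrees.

At s = j10: numerator = 3, denominator = 7 + j10.
∠G = ∠num − ∠den = 0° − (55.008°) = -55.01°.

∠G(j10) ≈ -55.01°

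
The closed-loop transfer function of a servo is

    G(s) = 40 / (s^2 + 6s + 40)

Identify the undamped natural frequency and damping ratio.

ωₙ ≈ 6.325 rad/s, ζ ≈ 0.4743

Compare the denominator to the standard form s^2 + 2ζωₙs + ωₙ².
ωₙ² = 40, so ωₙ = √40 ≈ 6.325 rad/s.
2ζωₙ = 6, so ζ = 6/(2·√40) ≈ 0.4743.
With ζ = 0.4743 the response is underdamped.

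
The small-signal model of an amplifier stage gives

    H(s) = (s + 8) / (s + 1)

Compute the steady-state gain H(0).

Set s = 0: H(0) = (8) / (1) = 8.

H(0) = 8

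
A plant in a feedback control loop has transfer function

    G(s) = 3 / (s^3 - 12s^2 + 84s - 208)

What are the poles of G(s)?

s = 4 ± 6j, 4

The poles are the roots of the denominator s^3 - 12s^2 + 84s - 208 = 0.
Trying s = 4: the polynomial evaluates to 0, so (s - 4) is a factor.
Dividing out leaves s^2 - 8s + 52 = 0.
The quadratic formula then gives s = 4 ± 6j.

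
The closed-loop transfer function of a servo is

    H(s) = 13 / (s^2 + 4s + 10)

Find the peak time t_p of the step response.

Comparing s^2 + 4s + 10 to s^2 + 2ζωₙs + ωₙ²: ωₙ = √10 ≈ 3.162 rad/s and ζ = 4/(2·√10) ≈ 0.6325.
ζωₙ = 4/2 = 2, so ω_d = ωₙ√(1−ζ²) = √(ωₙ² − (ζωₙ)²) = √(10 − 2²) = √6 ≈ 2.449 rad/s.
t_p = π/ω_d = π/2.449 ≈ 1.283 s.

t_p ≈ 1.283 s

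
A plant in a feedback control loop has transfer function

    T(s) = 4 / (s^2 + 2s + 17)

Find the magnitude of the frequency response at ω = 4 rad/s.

Substitute s = j4: numerator = 4, denominator = 1 + j8.
|T(j4)| = |4| / |1 + j8| = 4 / 8.0623 ≈ 0.4961.

|T(j4)| ≈ 0.4961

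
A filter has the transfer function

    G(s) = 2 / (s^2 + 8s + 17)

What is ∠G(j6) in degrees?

At s = j6: numerator = 2, denominator = -19 + j48.
∠G = ∠num − ∠den = 0° − (111.60°) = -111.6°.

∠G(j6) ≈ -111.6°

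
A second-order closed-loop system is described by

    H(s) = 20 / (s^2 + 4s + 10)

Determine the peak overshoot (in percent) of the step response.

Comparing s^2 + 4s + 10 to s^2 + 2ζωₙs + ωₙ²: ωₙ = √10 ≈ 3.162 rad/s and ζ = 4/(2·√10) ≈ 0.6325.
%OS = 100·exp(−πζ/√(1−ζ²)) = 100·exp(−π·0.6325/√(1−0.6325²)) ≈ 7.69%.

%OS ≈ 7.69%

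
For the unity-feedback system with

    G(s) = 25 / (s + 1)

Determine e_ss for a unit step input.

e_ss = 0.03846

G(s) has no poles at the origin.
This is a Type 0 system. Kp = lim_{s→0} G(s) = 25/1.
e_ss = 1/(1 + Kp) = 1/(1 + 25) = 1/26 ≈ 0.03846.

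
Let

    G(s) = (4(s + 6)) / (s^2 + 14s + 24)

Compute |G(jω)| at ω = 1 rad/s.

Substitute s = j1: numerator = 24 + j4, denominator = 23 + j14.
|G(j1)| = |24 + j4| / |23 + j14| = 24.331 / 26.926 ≈ 0.9036.

|G(j1)| ≈ 0.9036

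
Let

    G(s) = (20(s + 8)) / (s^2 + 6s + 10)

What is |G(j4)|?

|G(j4)| ≈ 7.231

Substitute s = j4: numerator = 160 + j80, denominator = -6 + j24.
|G(j4)| = |160 + j80| / |-6 + j24| = 178.89 / 24.739 ≈ 7.231.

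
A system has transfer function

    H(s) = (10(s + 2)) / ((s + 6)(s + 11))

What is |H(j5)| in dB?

|H(j5)|_dB ≈ -4.87 dB

Substitute s = j5: numerator = 20 + j50, denominator = 41 + j85.
|H(j5)| = |20 + j50| / |41 + j85| = 53.852 / 94.372 ≈ 0.5706.
In decibels: 20·log₁₀(0.5706) ≈ -4.87 dB.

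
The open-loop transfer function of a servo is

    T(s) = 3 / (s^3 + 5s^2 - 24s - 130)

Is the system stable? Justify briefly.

The denominator s^3 + 5s^2 - 24s - 130 factors as (s^2 + 10s + 26)(s - 5), giving poles at s = -5 + j, -5 - j, 5.
Since the pole(s) at s = 5 lie in the right half-plane, the system is unstable.

unstable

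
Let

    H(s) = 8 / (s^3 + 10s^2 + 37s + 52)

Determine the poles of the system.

The poles are the roots of the denominator s^3 + 10s^2 + 37s + 52 = 0.
Trying s = -4: the polynomial evaluates to 0, so (s + 4) is a factor.
Dividing out leaves s^2 + 6s + 13 = 0.
The quadratic formula then gives s = -3 ± 2j.

s = -3 ± 2j, -4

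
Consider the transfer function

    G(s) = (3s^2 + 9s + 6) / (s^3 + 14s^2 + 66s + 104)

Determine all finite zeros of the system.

s = -2, -1

Set the numerator to zero: 3s^2 + 9s + 6 = 0, i.e. 3·(s^2 + 3s + 2) = 0.
Factoring: (s + 2)(s + 1) = 0.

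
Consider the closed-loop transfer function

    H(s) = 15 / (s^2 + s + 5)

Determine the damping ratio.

Compare the denominator to the standard form s^2 + 2ζωₙs + ωₙ².
ωₙ² = 5, so ωₙ = √5 ≈ 2.236 rad/s.
2ζωₙ = 1, so ζ = 1/(2·√5) ≈ 0.2236.

ζ ≈ 0.2236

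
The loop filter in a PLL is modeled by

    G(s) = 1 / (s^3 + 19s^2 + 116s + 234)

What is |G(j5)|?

|G(j5)| ≈ 0.001942

Substitute s = j5: numerator = 1, denominator = -241 + j455.
|G(j5)| = |1| / |-241 + j455| = 1 / 514.88 ≈ 0.001942.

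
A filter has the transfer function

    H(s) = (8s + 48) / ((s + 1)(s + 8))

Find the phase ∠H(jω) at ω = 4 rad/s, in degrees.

At s = j4: numerator = 48 + j32, denominator = -8 + j36.
∠H = ∠num − ∠den = 33.690° − (102.53°) = -68.84°.

∠H(j4) ≈ -68.84°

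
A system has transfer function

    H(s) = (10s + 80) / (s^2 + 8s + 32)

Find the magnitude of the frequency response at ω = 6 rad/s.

|H(j6)| ≈ 2.076

Substitute s = j6: numerator = 80 + j60, denominator = -4 + j48.
|H(j6)| = |80 + j60| / |-4 + j48| = 100 / 48.166 ≈ 2.076.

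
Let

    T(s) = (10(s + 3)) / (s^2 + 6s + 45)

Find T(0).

Set s = 0: T(0) = (30) / (45) = 2/3.

T(0) = 2/3 ≈ 0.6667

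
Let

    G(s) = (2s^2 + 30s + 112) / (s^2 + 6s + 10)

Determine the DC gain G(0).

G(0) = 56/5 ≈ 11.20

Set s = 0: G(0) = (112) / (10) = 56/5.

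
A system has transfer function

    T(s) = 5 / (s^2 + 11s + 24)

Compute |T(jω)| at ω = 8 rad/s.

Substitute s = j8: numerator = 5, denominator = -40 + j88.
|T(j8)| = |5| / |-40 + j88| = 5 / 96.664 ≈ 0.05173.

|T(j8)| ≈ 0.05173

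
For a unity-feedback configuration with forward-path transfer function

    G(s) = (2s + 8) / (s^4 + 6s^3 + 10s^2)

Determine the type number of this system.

Factor s from the denominator: s^4 + 6s^3 + 10s^2 = s^2·(s^2 + 6s + 10).
There are 2 poles at the origin, so the system is Type 2.

Type 2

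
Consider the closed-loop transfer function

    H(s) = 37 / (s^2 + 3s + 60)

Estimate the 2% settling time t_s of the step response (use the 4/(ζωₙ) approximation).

t_s ≈ 2.667 s

Comparing s^2 + 3s + 60 to s^2 + 2ζωₙs + ωₙ²: ωₙ = √60 ≈ 7.746 rad/s and ζ = 3/(2·√60) ≈ 0.1936.
ζωₙ = 3/2 = 1.5, so t_s ≈ 4/(ζωₙ) = 4/1.5 ≈ 2.667 s.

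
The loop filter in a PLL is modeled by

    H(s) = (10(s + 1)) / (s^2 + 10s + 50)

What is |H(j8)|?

Substitute s = j8: numerator = 10 + j80, denominator = -14 + j80.
|H(j8)| = |10 + j80| / |-14 + j80| = 80.623 / 81.216 ≈ 0.9927.

|H(j8)| ≈ 0.9927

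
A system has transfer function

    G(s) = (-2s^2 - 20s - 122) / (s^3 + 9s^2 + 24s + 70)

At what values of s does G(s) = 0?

Set the numerator to zero: -2s^2 - 20s - 122 = 0, i.e. -2·(s^2 + 10s + 61) = 0.
Factoring: (s^2 + 10s + 61) = 0.

s = -5 ± 6j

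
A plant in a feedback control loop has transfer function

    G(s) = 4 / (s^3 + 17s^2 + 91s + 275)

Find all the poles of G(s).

s = -3 + 4j, -3 - 4j, -11

The poles are the roots of the denominator s^3 + 17s^2 + 91s + 275 = 0.
Trying s = -11: the polynomial evaluates to 0, so (s + 11) is a factor.
Dividing out leaves s^2 + 6s + 25 = 0.
The quadratic formula then gives s = -3 ± 4j.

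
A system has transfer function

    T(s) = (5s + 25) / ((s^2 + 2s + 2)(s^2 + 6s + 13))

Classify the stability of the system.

stable

The poles can be read from the denominator factors: s = -1 + j, -1 - j, -3 + 2j, -3 - 2j.
Since all poles lie strictly in the left half-plane, the system is stable.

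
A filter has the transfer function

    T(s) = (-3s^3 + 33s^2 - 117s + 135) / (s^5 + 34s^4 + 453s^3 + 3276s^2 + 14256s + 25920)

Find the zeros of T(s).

Set the numerator to zero: -3s^3 + 33s^2 - 117s + 135 = 0, i.e. -3·(s^3 - 11s^2 + 39s - 45) = 0.
Factoring: (s - 3)^2(s - 5) = 0.

s = 3, 3, 5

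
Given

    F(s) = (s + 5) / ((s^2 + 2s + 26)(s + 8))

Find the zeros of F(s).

Set the numerator to zero: s + 5 = 0.
So s = -5.

s = -5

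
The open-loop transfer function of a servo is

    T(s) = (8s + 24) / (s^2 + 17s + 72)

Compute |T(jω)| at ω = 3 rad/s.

|T(j3)| ≈ 0.4187

Substitute s = j3: numerator = 24 + j24, denominator = 63 + j51.
|T(j3)| = |24 + j24| / |63 + j51| = 33.941 / 81.056 ≈ 0.4187.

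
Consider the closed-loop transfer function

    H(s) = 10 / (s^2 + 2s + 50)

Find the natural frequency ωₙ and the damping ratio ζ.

Compare the denominator to the standard form s^2 + 2ζωₙs + ωₙ².
ωₙ² = 50, so ωₙ = √50 ≈ 7.071 rad/s.
2ζωₙ = 2, so ζ = 2/(2·√50) ≈ 0.1414.

ωₙ ≈ 7.071 rad/s, ζ ≈ 0.1414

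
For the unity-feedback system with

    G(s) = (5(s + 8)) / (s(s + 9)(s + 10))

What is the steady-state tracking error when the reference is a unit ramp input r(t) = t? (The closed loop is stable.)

G(s) has one pole at the origin.
This is a Type 1 system. Kv = lim_{s→0} s·G(s) = 40/90 = 4/9.
e_ss = 1/Kv = 1/(4/9) = 9/4 ≈ 2.250.

e_ss = 2.250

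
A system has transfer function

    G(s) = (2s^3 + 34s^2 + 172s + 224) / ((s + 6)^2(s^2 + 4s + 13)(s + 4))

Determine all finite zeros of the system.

s = -8, -2, -7

Set the numerator to zero: 2s^3 + 34s^2 + 172s + 224 = 0, i.e. 2·(s^3 + 17s^2 + 86s + 112) = 0.
Factoring: (s + 8)(s + 2)(s + 7) = 0.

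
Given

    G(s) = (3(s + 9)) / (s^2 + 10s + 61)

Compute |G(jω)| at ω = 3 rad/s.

Substitute s = j3: numerator = 27 + j9, denominator = 52 + j30.
|G(j3)| = |27 + j9| / |52 + j30| = 28.460 / 60.033 ≈ 0.4741.

|G(j3)| ≈ 0.4741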